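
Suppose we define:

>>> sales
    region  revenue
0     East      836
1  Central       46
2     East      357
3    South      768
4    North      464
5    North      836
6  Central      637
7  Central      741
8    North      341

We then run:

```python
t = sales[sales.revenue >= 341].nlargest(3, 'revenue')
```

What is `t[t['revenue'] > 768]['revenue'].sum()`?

1672

filter rows where revenue >= 341:
    region  revenue
0     East      836
2     East      357
3    South      768
4    North      464
5    North      836
6  Central      637
7  Central      741
8    North      341
take 3 rows with largest revenue:
  region  revenue
0   East      836
5  North      836
3  South      768
filter rows where revenue > 768:
  region  revenue
0   East      836
5  North      836
So sum() = 1672.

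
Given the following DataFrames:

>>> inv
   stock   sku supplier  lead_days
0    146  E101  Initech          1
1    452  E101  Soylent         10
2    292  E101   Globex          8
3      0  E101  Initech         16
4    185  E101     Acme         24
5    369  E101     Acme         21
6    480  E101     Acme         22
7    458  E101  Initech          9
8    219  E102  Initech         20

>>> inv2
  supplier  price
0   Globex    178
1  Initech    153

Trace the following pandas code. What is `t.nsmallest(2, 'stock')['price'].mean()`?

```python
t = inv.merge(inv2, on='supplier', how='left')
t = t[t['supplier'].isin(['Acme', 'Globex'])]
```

merge on 'supplier' (how='left') → 9 rows:
   stock   sku supplier  lead_days  price
0    146  E101  Initech          1  153.0
1    452  E101  Soylent         10    NaN
2    292  E101   Globex          8  178.0
3      0  E101  Initech         16  153.0
4    185  E101     Acme         24    NaN
5    369  E101     Acme         21    NaN
6    480  E101     Acme         22    NaN
7    458  E101  Initech          9  153.0
8    219  E102  Initech         20  153.0
filter rows where supplier in ['Acme', 'Globex']:
   stock   sku supplier  lead_days  price
2    292  E101   Globex          8  178.0
4    185  E101     Acme         24    NaN
5    369  E101     Acme         21    NaN
6    480  E101     Acme         22    NaN
take 2 rows with smallest stock:
   stock   sku supplier  lead_days  price
4    185  E101     Acme         24    NaN
2    292  E101   Globex          8  178.0
Then the mean of column 'price': 178.0

178.0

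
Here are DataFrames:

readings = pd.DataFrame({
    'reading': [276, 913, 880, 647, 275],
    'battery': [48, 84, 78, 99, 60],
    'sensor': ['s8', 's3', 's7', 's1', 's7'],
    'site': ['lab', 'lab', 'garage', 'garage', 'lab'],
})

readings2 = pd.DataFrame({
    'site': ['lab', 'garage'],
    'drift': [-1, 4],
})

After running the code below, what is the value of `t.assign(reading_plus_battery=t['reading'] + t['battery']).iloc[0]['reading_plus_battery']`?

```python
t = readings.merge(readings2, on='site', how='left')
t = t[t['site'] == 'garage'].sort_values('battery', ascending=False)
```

merge on 'site' (how='left') → 5 rows:
   reading  battery sensor    site  drift
0      276       48     s8     lab     -1
1      913       84     s3     lab     -1
2      880       78     s7  garage      4
3      647       99     s1  garage      4
4      275       60     s7     lab     -1
filter rows where site == 'garage':
   reading  battery sensor    site  drift
2      880       78     s7  garage      4
3      647       99     s1  garage      4
sort by battery descending:
   reading  battery sensor    site  drift
3      647       99     s1  garage      4
2      880       78     s7  garage      4
add column reading_plus_battery = t['reading'] + t['battery']:
   reading  battery sensor    site  drift  reading_plus_battery
3      647       99     s1  garage      4                   746
2      880       78     s7  garage      4                   958

746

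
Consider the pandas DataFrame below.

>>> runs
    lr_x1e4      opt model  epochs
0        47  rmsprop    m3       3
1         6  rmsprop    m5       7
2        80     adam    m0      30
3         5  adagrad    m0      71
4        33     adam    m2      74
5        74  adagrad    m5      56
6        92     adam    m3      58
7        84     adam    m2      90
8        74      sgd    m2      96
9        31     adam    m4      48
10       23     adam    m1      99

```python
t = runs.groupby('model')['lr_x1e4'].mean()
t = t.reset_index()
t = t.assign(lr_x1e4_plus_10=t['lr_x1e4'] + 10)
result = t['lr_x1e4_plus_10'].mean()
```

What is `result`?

54.9444444444

group by model, mean of lr_x1e4:
model
m0    42.500000
m1    23.000000
m2    63.666667
m3    69.500000
m4    31.000000
m5    40.000000
Name: lr_x1e4, dtype: float64
reset_index():
  model    lr_x1e4
0    m0  42.500000
1    m1  23.000000
2    m2  63.666667
3    m3  69.500000
4    m4  31.000000
5    m5  40.000000
add column lr_x1e4_plus_10 = t['lr_x1e4'] + 10:
  model    lr_x1e4  lr_x1e4_plus_10
0    m0  42.500000        52.500000
1    m1  23.000000        33.000000
2    m2  63.666667        73.666667
3    m3  69.500000        79.500000
4    m4  31.000000        41.000000
5    m5  40.000000        50.000000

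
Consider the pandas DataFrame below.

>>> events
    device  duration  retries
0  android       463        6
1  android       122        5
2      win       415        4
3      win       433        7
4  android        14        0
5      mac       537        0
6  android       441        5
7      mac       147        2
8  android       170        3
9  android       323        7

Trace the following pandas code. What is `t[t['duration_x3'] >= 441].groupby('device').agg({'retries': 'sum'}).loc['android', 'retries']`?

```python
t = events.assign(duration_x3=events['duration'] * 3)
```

add column duration_x3 = events['duration'] * 3:
    device  duration  retries  duration_x3
0  android       463        6         1389
1  android       122        5          366
2      win       415        4         1245
3      win       433        7         1299
4  android        14        0           42
5      mac       537        0         1611
6  android       441        5         1323
7      mac       147        2          441
8  android       170        3          510
9  android       323        7          969
filter rows where duration_x3 >= 441:
    device  duration  retries  duration_x3
0  android       463        6         1389
2      win       415        4         1245
3      win       433        7         1299
5      mac       537        0         1611
6  android       441        5         1323
7      mac       147        2          441
8  android       170        3          510
9  android       323        7          969
group by device, sum of retries:
         retries
device          
android       21
mac            2
win           11
Hence 21.

21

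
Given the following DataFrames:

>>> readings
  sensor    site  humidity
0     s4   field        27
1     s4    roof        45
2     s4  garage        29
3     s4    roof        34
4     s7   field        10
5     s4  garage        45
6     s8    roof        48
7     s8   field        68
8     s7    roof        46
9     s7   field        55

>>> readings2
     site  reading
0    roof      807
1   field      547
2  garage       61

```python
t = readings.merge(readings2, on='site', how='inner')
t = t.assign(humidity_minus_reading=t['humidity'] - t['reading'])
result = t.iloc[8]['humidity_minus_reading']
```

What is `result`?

-761

merge on 'site' (how='inner') → 10 rows:
  sensor    site  humidity  reading
0     s4   field        27      547
1     s4    roof        45      807
2     s4  garage        29       61
3     s4    roof        34      807
4     s7   field        10      547
5     s4  garage        45       61
6     s8    roof        48      807
7     s8   field        68      547
8     s7    roof        46      807
9     s7   field        55      547
add column humidity_minus_reading = t['humidity'] - t['reading']:
  sensor    site  humidity  reading  humidity_minus_reading
0     s4   field        27      547                    -520
1     s4    roof        45      807                    -762
2     s4  garage        29       61                     -32
3     s4    roof        34      807                    -773
4     s7   field        10      547                    -537
5     s4  garage        45       61                     -16
6     s8    roof        48      807                    -759
7     s8   field        68      547                    -479
8     s7    roof        46      807                    -761
9     s7   field        55      547                    -492
Taking the value at position 8, column 'humidity_minus_reading' gives -761.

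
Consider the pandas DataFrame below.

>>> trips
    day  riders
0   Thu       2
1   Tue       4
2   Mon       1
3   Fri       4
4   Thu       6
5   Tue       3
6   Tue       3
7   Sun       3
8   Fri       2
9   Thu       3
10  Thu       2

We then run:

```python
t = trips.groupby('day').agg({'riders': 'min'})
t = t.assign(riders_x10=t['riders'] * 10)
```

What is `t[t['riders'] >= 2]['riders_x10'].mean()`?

group by day, min of riders:
     riders
day        
Fri       2
Mon       1
Sun       3
Thu       2
Tue       3
add column riders_x10 = t['riders'] * 10:
     riders  riders_x10
day                    
Fri       2          20
Mon       1          10
Sun       3          30
Thu       2          20
Tue       3          30
filter rows where riders >= 2:
     riders  riders_x10
day                    
Fri       2          20
Sun       3          30
Thu       2          20
Tue       3          30

25.0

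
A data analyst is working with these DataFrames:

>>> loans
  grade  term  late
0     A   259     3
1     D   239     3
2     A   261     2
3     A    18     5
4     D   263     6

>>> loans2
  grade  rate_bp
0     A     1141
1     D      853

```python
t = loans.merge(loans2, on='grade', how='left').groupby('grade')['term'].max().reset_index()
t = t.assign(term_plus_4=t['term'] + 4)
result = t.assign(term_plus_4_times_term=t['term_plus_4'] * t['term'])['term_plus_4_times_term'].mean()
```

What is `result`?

69693.0

merge on 'grade' (how='left') → 5 rows:
  grade  term  late  rate_bp
0     A   259     3     1141
1     D   239     3      853
2     A   261     2     1141
3     A    18     5     1141
4     D   263     6      853
group by grade, max of term:
grade
A    261
D    263
Name: term, dtype: int64
reset_index():
  grade  term
0     A   261
1     D   263
add column term_plus_4 = t['term'] + 4:
  grade  term  term_plus_4
0     A   261          265
1     D   263          267
add column term_plus_4_times_term = t['term_plus_4'] * t['term']:
  grade  term  term_plus_4  term_plus_4_times_term
0     A   261          265                   69165
1     D   263          267                   70221
Taking the mean of column 'term_plus_4_times_term' gives 69693.0.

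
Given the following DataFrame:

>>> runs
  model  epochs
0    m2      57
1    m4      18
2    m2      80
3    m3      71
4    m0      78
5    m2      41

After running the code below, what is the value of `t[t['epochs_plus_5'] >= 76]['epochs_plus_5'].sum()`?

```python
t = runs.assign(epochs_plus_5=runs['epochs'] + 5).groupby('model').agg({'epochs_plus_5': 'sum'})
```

352

add column epochs_plus_5 = runs['epochs'] + 5:
  model  epochs  epochs_plus_5
0    m2      57             62
1    m4      18             23
2    m2      80             85
3    m3      71             76
4    m0      78             83
5    m2      41             46
group by model, sum of epochs_plus_5:
       epochs_plus_5
model               
m0                83
m2               193
m3                76
m4                23
filter rows where epochs_plus_5 >= 76:
       epochs_plus_5
model               
m0                83
m2               193
m3                76
Hence 352.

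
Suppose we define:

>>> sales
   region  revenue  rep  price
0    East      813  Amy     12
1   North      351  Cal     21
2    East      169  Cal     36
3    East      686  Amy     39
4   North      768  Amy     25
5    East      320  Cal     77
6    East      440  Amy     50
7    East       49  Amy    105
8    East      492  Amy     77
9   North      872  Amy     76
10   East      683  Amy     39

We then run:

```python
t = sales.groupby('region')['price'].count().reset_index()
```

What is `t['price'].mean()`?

group by region, count of price:
region
East     8
North    3
Name: price, dtype: int64
reset_index():
  region  price
0   East      8
1  North      3
Hence 5.5.

5.5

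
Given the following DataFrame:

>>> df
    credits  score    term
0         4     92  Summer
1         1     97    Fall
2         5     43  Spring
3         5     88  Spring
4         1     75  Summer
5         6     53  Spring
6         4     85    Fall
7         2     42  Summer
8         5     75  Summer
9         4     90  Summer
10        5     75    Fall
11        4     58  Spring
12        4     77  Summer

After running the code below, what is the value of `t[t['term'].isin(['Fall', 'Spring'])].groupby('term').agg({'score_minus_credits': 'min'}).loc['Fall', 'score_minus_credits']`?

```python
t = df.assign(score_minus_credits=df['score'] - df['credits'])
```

70

add column score_minus_credits = df['score'] - df['credits']:
    credits  score    term  score_minus_credits
0         4     92  Summer                   88
1         1     97    Fall                   96
2         5     43  Spring                   38
3         5     88  Spring                   83
4         1     75  Summer                   74
5         6     53  Spring                   47
6         4     85    Fall                   81
7         2     42  Summer                   40
8         5     75  Summer                   70
9         4     90  Summer                   86
10        5     75    Fall                   70
11        4     58  Spring                   54
12        4     77  Summer                   73
filter rows where term in ['Fall', 'Spring']:
    credits  score    term  score_minus_credits
1         1     97    Fall                   96
2         5     43  Spring                   38
3         5     88  Spring                   83
5         6     53  Spring                   47
6         4     85    Fall                   81
10        5     75    Fall                   70
11        4     58  Spring                   54
group by term, min of score_minus_credits:
        score_minus_credits
term                       
Fall                     70
Spring                   38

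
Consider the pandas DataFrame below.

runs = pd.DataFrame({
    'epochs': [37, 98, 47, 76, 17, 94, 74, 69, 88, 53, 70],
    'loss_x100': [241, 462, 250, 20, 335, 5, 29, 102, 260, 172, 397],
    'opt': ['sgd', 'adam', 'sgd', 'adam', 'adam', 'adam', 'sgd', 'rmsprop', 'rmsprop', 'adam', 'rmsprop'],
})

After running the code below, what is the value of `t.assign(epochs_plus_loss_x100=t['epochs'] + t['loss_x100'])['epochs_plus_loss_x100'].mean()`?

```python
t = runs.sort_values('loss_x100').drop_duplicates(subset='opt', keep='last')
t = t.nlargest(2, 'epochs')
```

513.5

sort by loss_x100:
    epochs  loss_x100      opt
5       94          5     adam
3       76         20     adam
6       74         29      sgd
7       69        102  rmsprop
9       53        172     adam
0       37        241      sgd
2       47        250      sgd
8       88        260  rmsprop
4       17        335     adam
10      70        397  rmsprop
1       98        462     adam
drop duplicate opt (keep=last):
    epochs  loss_x100      opt
2       47        250      sgd
10      70        397  rmsprop
1       98        462     adam
take 2 rows with largest epochs:
    epochs  loss_x100      opt
1       98        462     adam
10      70        397  rmsprop
add column epochs_plus_loss_x100 = t['epochs'] + t['loss_x100']:
    epochs  loss_x100      opt  epochs_plus_loss_x100
1       98        462     adam                    560
10      70        397  rmsprop                    467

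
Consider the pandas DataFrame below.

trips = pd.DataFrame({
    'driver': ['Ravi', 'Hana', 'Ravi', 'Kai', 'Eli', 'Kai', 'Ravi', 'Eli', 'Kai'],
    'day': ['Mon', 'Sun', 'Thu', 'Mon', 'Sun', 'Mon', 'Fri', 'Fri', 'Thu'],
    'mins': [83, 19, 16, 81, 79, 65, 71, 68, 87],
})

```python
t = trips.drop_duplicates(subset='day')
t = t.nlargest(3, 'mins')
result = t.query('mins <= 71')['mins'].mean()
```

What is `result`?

drop duplicate day (keep=first):
  driver  day  mins
0   Ravi  Mon    83
1   Hana  Sun    19
2   Ravi  Thu    16
6   Ravi  Fri    71
take 3 rows with largest mins:
  driver  day  mins
0   Ravi  Mon    83
6   Ravi  Fri    71
1   Hana  Sun    19
filter rows where mins <= 71:
  driver  day  mins
6   Ravi  Fri    71
1   Hana  Sun    19
Taking the mean of column 'mins' gives 45.0.

45.0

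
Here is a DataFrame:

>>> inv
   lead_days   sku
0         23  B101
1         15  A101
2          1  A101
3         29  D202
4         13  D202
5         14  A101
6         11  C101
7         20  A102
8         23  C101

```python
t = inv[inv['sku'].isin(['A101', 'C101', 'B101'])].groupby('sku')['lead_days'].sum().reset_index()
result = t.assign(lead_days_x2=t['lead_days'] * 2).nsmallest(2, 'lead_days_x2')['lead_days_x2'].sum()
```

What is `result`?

filter rows where sku in ['A101', 'C101', 'B101']:
   lead_days   sku
0         23  B101
1         15  A101
2          1  A101
5         14  A101
6         11  C101
8         23  C101
group by sku, sum of lead_days:
sku
A101    30
B101    23
C101    34
Name: lead_days, dtype: int64
reset_index():
    sku  lead_days
0  A101         30
1  B101         23
2  C101         34
add column lead_days_x2 = t['lead_days'] * 2:
    sku  lead_days  lead_days_x2
0  A101         30            60
1  B101         23            46
2  C101         34            68
take 2 rows with smallest lead_days_x2:
    sku  lead_days  lead_days_x2
1  B101         23            46
0  A101         30            60
Hence 106.

106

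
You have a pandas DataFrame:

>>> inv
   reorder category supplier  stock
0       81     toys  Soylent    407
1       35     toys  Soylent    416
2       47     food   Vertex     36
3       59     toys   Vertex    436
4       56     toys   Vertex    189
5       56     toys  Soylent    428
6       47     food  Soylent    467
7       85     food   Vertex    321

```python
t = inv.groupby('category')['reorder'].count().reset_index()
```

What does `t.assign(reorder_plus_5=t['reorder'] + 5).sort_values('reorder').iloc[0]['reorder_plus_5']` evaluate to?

8

group by category, count of reorder:
category
food    3
toys    5
Name: reorder, dtype: int64
reset_index():
  category  reorder
0     food        3
1     toys        5
add column reorder_plus_5 = t['reorder'] + 5:
  category  reorder  reorder_plus_5
0     food        3               8
1     toys        5              10
sort by reorder:
  category  reorder  reorder_plus_5
0     food        3               8
1     toys        5              10
Finally, value at position 0, column 'reorder_plus_5' = 8.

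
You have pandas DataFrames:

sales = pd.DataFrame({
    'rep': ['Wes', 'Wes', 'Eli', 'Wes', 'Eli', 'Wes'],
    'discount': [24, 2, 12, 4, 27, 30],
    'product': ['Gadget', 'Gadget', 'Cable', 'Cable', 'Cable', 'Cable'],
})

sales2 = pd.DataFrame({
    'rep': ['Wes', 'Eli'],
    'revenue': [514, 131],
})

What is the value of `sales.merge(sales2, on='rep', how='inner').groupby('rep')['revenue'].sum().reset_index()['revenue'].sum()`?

2318

merge on 'rep' (how='inner') → 6 rows:
   rep  discount product  revenue
0  Wes        24  Gadget      514
1  Wes         2  Gadget      514
2  Eli        12   Cable      131
3  Wes         4   Cable      514
4  Eli        27   Cable      131
5  Wes        30   Cable      514
group by rep, sum of revenue:
rep
Eli     262
Wes    2056
Name: revenue, dtype: int64
reset_index():
   rep  revenue
0  Eli      262
1  Wes     2056
Reading off the sum of column 'revenue', we get 2318.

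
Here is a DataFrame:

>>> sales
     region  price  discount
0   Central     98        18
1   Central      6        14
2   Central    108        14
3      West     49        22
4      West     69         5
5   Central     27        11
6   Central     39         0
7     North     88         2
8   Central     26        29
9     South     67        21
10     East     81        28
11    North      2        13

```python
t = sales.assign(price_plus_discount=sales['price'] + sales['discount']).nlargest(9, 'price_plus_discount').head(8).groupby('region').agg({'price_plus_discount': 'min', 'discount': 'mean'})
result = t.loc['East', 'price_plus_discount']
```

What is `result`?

109

add column price_plus_discount = sales['price'] + sales['discount']:
     region  price  discount  price_plus_discount
0   Central     98        18                  116
1   Central      6        14                   20
2   Central    108        14                  122
3      West     49        22                   71
4      West     69         5                   74
5   Central     27        11                   38
6   Central     39         0                   39
7     North     88         2                   90
8   Central     26        29                   55
9     South     67        21                   88
10     East     81        28                  109
11    North      2        13                   15
take 9 rows with largest price_plus_discount:
     region  price  discount  price_plus_discount
2   Central    108        14                  122
0   Central     98        18                  116
10     East     81        28                  109
7     North     88         2                   90
9     South     67        21                   88
4      West     69         5                   74
3      West     49        22                   71
8   Central     26        29                   55
6   Central     39         0                   39
take first 8 rows:
     region  price  discount  price_plus_discount
2   Central    108        14                  122
0   Central     98        18                  116
10     East     81        28                  109
7     North     88         2                   90
9     South     67        21                   88
4      West     69         5                   74
3      West     49        22                   71
8   Central     26        29                   55
group by region: min(price_plus_discount), mean(discount):
         price_plus_discount   discount
region                                 
Central                   55  20.333333
East                     109  28.000000
North                     90   2.000000
South                     88  21.000000
West                      71  13.500000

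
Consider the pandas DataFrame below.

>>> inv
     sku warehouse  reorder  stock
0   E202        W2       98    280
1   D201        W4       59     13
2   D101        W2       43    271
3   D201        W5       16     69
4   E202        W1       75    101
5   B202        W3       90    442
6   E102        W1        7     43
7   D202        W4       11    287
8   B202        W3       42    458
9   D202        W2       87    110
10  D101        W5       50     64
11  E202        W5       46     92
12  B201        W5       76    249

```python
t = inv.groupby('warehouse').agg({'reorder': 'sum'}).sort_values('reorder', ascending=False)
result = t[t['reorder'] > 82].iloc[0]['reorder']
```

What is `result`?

group by warehouse, sum of reorder:
           reorder
warehouse         
W1              82
W2             228
W3             132
W4              70
W5             188
sort by reorder descending:
           reorder
warehouse         
W2             228
W5             188
W3             132
W1              82
W4              70
filter rows where reorder > 82:
           reorder
warehouse         
W2             228
W5             188
W3             132
Then the value at position 0, column 'reorder': 228

228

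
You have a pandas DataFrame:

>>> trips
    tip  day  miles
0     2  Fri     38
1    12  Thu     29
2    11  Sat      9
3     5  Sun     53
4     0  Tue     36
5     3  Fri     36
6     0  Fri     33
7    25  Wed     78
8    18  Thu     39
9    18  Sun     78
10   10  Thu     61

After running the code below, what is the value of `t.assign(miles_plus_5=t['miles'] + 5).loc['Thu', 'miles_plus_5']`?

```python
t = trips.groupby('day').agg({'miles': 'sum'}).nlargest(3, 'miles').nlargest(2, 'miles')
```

group by day, sum of miles:
     miles
day       
Fri    107
Sat      9
Sun    131
Thu    129
Tue     36
Wed     78
take 3 rows with largest miles:
     miles
day       
Sun    131
Thu    129
Fri    107
take 2 rows with largest miles:
     miles
day       
Sun    131
Thu    129
add column miles_plus_5 = t['miles'] + 5:
     miles  miles_plus_5
day                     
Sun    131           136
Thu    129           134
Hence 134.

134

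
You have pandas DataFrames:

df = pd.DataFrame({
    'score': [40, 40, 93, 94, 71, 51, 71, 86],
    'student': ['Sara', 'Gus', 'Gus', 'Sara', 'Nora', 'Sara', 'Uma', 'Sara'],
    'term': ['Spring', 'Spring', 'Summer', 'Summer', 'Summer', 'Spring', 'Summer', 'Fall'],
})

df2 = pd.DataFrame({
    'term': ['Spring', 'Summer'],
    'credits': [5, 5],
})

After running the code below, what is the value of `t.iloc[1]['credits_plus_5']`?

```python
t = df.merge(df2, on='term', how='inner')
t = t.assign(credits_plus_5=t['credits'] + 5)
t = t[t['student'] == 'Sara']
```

merge on 'term' (how='inner') → 7 rows:
   score student    term  credits
0     40    Sara  Spring        5
1     40     Gus  Spring        5
2     93     Gus  Summer        5
3     94    Sara  Summer        5
4     71    Nora  Summer        5
5     51    Sara  Spring        5
6     71     Uma  Summer        5
add column credits_plus_5 = t['credits'] + 5:
   score student    term  credits  credits_plus_5
0     40    Sara  Spring        5              10
1     40     Gus  Spring        5              10
2     93     Gus  Summer        5              10
3     94    Sara  Summer        5              10
4     71    Nora  Summer        5              10
5     51    Sara  Spring        5              10
6     71     Uma  Summer        5              10
filter rows where student == 'Sara':
   score student    term  credits  credits_plus_5
0     40    Sara  Spring        5              10
3     94    Sara  Summer        5              10
5     51    Sara  Spring        5              10
Taking the value at position 1, column 'credits_plus_5' gives 10.

10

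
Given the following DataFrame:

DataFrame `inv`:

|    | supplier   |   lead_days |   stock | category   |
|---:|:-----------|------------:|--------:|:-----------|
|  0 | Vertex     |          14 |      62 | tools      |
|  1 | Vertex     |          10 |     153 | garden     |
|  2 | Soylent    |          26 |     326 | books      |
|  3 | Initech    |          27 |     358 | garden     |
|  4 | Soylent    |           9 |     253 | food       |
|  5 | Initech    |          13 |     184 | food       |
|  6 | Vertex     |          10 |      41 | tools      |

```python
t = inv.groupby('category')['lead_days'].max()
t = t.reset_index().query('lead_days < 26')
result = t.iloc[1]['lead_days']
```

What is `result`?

14

group by category, max of lead_days:
category
books     26
food      13
garden    27
tools     14
Name: lead_days, dtype: int64
reset_index():
  category  lead_days
0    books         26
1     food         13
2   garden         27
3    tools         14
filter rows where lead_days < 26:
  category  lead_days
1     food         13
3    tools         14
Finally, value at position 1, column 'lead_days' = 14.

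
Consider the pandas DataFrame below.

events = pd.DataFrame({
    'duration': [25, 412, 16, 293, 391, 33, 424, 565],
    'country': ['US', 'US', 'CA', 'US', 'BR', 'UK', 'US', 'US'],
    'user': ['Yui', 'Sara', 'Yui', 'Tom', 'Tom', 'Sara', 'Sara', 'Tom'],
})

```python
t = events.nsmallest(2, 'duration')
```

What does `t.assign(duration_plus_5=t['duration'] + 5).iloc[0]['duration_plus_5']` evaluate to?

take 2 rows with smallest duration:
   duration country user
2        16      CA  Yui
0        25      US  Yui
add column duration_plus_5 = t['duration'] + 5:
   duration country user  duration_plus_5
2        16      CA  Yui               21
0        25      US  Yui               30
Reading off the value at position 0, column 'duration_plus_5', we get 21.

21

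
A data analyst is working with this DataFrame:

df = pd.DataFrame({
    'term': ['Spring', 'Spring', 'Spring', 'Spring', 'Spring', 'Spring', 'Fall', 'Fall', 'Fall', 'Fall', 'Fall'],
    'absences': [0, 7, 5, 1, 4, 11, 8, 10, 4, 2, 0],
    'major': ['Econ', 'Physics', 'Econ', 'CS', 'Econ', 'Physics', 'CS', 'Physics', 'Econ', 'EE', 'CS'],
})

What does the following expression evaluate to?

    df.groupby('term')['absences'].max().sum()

group by term, max of absences:
term
Fall      10
Spring    11
Name: absences, dtype: int64
Hence 21.

21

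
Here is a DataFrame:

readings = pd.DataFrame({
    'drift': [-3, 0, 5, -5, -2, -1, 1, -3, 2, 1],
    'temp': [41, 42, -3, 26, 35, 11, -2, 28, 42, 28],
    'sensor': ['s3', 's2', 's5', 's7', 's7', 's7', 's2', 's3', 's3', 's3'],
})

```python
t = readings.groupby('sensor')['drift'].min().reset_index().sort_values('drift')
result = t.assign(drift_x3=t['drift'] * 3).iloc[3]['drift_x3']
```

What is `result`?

15

group by sensor, min of drift:
sensor
s2    0
s3   -3
s5    5
s7   -5
Name: drift, dtype: int64
reset_index():
  sensor  drift
0     s2      0
1     s3     -3
2     s5      5
3     s7     -5
sort by drift:
  sensor  drift
3     s7     -5
1     s3     -3
0     s2      0
2     s5      5
add column drift_x3 = t['drift'] * 3:
  sensor  drift  drift_x3
3     s7     -5       -15
1     s3     -3        -9
0     s2      0         0
2     s5      5        15
Finally, value at position 3, column 'drift_x3' = 15.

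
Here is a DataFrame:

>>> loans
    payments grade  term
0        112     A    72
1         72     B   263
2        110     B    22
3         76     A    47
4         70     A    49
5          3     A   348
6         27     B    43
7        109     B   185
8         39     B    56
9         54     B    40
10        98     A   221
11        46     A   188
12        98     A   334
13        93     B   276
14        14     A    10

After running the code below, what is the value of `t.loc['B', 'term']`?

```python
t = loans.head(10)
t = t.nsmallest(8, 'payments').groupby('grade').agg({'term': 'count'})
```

5

take first 10 rows:
   payments grade  term
0       112     A    72
1        72     B   263
2       110     B    22
3        76     A    47
4        70     A    49
5         3     A   348
6        27     B    43
7       109     B   185
8        39     B    56
9        54     B    40
take 8 rows with smallest payments:
   payments grade  term
5         3     A   348
6        27     B    43
8        39     B    56
9        54     B    40
4        70     A    49
1        72     B   263
3        76     A    47
7       109     B   185
group by grade, count of term:
       term
grade      
A         3
B         5
So loc['B', 'term'] = 5.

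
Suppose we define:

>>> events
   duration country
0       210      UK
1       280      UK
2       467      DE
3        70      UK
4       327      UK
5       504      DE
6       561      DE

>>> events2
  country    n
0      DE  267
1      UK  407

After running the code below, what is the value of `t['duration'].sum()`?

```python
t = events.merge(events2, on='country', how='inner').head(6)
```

merge on 'country' (how='inner') → 7 rows:
   duration country    n
0       210      UK  407
1       280      UK  407
2       467      DE  267
3        70      UK  407
4       327      UK  407
5       504      DE  267
6       561      DE  267
take first 6 rows:
   duration country    n
0       210      UK  407
1       280      UK  407
2       467      DE  267
3        70      UK  407
4       327      UK  407
5       504      DE  267

1858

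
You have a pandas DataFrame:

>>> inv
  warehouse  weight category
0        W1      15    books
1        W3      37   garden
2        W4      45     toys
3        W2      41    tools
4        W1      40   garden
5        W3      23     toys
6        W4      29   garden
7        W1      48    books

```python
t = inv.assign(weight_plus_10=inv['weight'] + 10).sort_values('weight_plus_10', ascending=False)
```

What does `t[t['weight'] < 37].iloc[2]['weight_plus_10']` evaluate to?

add column weight_plus_10 = inv['weight'] + 10:
  warehouse  weight category  weight_plus_10
0        W1      15    books              25
1        W3      37   garden              47
2        W4      45     toys              55
3        W2      41    tools              51
4        W1      40   garden              50
5        W3      23     toys              33
6        W4      29   garden              39
7        W1      48    books              58
sort by weight_plus_10 descending:
  warehouse  weight category  weight_plus_10
7        W1      48    books              58
2        W4      45     toys              55
3        W2      41    tools              51
4        W1      40   garden              50
1        W3      37   garden              47
6        W4      29   garden              39
5        W3      23     toys              33
0        W1      15    books              25
filter rows where weight < 37:
  warehouse  weight category  weight_plus_10
6        W4      29   garden              39
5        W3      23     toys              33
0        W1      15    books              25
Finally, value at position 2, column 'weight_plus_10' = 25.

25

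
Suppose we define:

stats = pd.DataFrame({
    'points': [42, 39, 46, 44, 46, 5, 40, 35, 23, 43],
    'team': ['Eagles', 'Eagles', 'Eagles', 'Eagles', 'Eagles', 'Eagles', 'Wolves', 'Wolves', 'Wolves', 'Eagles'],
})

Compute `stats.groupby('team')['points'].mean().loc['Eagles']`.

group by team, mean of points:
team
Eagles    37.857143
Wolves    32.666667
Name: points, dtype: float64
The value at index 'Eagles' is 37.8571428571.

37.8571428571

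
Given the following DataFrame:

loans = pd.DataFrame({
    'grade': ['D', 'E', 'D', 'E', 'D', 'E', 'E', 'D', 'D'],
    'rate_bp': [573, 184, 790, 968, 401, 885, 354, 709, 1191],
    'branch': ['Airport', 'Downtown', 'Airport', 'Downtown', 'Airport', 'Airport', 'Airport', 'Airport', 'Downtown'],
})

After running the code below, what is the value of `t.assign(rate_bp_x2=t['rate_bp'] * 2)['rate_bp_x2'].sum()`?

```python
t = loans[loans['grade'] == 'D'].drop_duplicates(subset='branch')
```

3528

filter rows where grade == 'D':
  grade  rate_bp    branch
0     D      573   Airport
2     D      790   Airport
4     D      401   Airport
7     D      709   Airport
8     D     1191  Downtown
drop duplicate branch (keep=first):
  grade  rate_bp    branch
0     D      573   Airport
8     D     1191  Downtown
add column rate_bp_x2 = t['rate_bp'] * 2:
  grade  rate_bp    branch  rate_bp_x2
0     D      573   Airport        1146
8     D     1191  Downtown        2382
Hence 3528.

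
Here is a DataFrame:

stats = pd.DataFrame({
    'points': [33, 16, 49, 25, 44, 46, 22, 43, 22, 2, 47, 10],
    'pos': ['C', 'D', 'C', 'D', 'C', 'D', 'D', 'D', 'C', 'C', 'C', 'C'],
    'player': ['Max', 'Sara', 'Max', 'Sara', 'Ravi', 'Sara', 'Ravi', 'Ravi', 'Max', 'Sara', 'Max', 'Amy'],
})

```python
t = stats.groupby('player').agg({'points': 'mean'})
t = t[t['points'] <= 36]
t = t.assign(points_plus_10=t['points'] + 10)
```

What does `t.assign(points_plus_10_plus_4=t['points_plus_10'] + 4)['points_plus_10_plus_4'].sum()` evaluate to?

group by player, mean of points:
           points
player           
Amy     10.000000
Max     37.750000
Ravi    36.333333
Sara    22.250000
filter rows where points <= 36:
        points
player        
Amy      10.00
Sara     22.25
add column points_plus_10 = t['points'] + 10:
        points  points_plus_10
player                        
Amy      10.00           20.00
Sara     22.25           32.25
add column points_plus_10_plus_4 = t['points_plus_10'] + 4:
        points  points_plus_10  points_plus_10_plus_4
player                                               
Amy      10.00           20.00                  24.00
Sara     22.25           32.25                  36.25
sum of column 'points_plus_10_plus_4' → 60.25

60.25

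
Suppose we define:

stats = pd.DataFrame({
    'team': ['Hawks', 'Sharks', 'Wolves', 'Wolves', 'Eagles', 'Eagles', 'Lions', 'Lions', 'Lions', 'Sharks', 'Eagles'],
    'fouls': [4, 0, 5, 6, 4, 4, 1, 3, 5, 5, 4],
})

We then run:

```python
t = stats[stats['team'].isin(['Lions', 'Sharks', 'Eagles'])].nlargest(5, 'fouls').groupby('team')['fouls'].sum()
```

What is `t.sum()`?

filter rows where team in ['Lions', 'Sharks', 'Eagles']:
      team  fouls
1   Sharks      0
4   Eagles      4
5   Eagles      4
6    Lions      1
7    Lions      3
8    Lions      5
9   Sharks      5
10  Eagles      4
take 5 rows with largest fouls:
      team  fouls
8    Lions      5
9   Sharks      5
4   Eagles      4
5   Eagles      4
10  Eagles      4
group by team, sum of fouls:
team
Eagles    12
Lions      5
Sharks     5
Name: fouls, dtype: int64
sum of the resulting series → 22

22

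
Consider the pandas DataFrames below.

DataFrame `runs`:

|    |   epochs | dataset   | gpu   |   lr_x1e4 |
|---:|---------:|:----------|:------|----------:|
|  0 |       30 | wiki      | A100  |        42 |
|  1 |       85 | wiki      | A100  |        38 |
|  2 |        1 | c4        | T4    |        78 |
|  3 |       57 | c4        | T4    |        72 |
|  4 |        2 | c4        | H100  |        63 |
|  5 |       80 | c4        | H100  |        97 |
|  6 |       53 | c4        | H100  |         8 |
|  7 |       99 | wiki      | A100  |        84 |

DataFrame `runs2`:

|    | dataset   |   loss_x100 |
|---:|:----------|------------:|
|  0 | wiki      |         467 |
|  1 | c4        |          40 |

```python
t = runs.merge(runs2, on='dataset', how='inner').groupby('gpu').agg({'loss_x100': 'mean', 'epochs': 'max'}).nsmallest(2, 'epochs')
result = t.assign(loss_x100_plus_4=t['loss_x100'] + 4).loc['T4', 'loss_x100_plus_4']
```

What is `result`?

44.0

merge on 'dataset' (how='inner') → 8 rows:
   epochs dataset   gpu  lr_x1e4  loss_x100
0      30    wiki  A100       42        467
1      85    wiki  A100       38        467
2       1      c4    T4       78         40
3      57      c4    T4       72         40
4       2      c4  H100       63         40
5      80      c4  H100       97         40
6      53      c4  H100        8         40
7      99    wiki  A100       84        467
group by gpu: mean(loss_x100), max(epochs):
      loss_x100  epochs
gpu                    
A100      467.0      99
H100       40.0      80
T4         40.0      57
take 2 rows with smallest epochs:
      loss_x100  epochs
gpu                    
T4         40.0      57
H100       40.0      80
add column loss_x100_plus_4 = t['loss_x100'] + 4:
      loss_x100  epochs  loss_x100_plus_4
gpu                                      
T4         40.0      57              44.0
H100       40.0      80              44.0
Finally, value at row 'T4', column 'loss_x100_plus_4' = 44.0.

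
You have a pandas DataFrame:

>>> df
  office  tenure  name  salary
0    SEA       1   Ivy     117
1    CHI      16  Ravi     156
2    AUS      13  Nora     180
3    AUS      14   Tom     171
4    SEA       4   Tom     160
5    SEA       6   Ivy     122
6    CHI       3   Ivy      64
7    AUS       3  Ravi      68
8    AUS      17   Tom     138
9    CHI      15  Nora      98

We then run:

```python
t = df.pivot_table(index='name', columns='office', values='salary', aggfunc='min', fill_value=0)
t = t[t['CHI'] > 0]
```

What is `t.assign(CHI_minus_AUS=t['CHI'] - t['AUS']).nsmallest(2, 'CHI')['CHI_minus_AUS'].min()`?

-82

pivot: rows=name, cols=office, min(salary):
office  AUS  CHI  SEA
name                 
Ivy       0   64  117
Nora    180   98    0
Ravi     68  156    0
Tom     138    0  160
filter rows where CHI > 0:
office  AUS  CHI  SEA
name                 
Ivy       0   64  117
Nora    180   98    0
Ravi     68  156    0
add column CHI_minus_AUS = t['CHI'] - t['AUS']:
office  AUS  CHI  SEA  CHI_minus_AUS
name                                
Ivy       0   64  117             64
Nora    180   98    0            -82
Ravi     68  156    0             88
take 2 rows with smallest CHI:
office  AUS  CHI  SEA  CHI_minus_AUS
name                                
Ivy       0   64  117             64
Nora    180   98    0            -82
Then the min of column 'CHI_minus_AUS': -82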